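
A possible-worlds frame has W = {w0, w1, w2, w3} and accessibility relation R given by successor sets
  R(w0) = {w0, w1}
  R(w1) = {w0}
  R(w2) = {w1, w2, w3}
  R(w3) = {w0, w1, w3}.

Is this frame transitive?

Transitive: no — w2 R w1 and w1 R w0, but not w2 R w0.

No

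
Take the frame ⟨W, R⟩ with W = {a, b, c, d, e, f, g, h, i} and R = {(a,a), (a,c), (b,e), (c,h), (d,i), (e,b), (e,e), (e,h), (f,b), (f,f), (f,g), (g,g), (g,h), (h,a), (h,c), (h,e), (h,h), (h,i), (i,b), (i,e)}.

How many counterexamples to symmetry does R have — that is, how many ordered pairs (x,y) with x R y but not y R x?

9

Enumerating: (a,c), (d,i), (f,b), (f,g), (g,h), (h,a), (h,i), (i,b), (i,e).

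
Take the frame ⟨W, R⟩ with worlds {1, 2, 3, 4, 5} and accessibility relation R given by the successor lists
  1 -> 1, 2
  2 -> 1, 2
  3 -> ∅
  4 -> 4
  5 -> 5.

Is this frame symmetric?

Symmetric: yes — every pair in R has its reverse in R.

Yes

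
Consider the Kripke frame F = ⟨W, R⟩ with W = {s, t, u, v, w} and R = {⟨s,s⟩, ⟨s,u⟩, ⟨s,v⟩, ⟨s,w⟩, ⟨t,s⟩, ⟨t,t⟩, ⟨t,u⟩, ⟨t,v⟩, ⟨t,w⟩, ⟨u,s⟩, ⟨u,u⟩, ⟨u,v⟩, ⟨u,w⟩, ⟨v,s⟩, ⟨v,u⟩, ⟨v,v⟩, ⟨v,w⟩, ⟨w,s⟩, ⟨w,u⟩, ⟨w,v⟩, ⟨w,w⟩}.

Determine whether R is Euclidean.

No

Euclidean: no — t R s and t R t, but not s R t.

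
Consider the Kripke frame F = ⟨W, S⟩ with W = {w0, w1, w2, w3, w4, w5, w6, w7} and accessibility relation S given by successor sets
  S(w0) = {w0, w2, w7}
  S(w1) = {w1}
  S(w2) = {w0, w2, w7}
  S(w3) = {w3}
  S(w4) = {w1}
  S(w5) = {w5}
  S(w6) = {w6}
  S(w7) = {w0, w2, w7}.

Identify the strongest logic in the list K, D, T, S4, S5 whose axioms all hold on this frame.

D

Serial (axiom D): yes — every world has a successor (e.g. w0 S w0).
Reflexive (axiom T): no — w4 is not related to itself.
Transitive (axiom 4): yes — every two-step S-path is closed by a direct edge.
Euclidean (axiom 5): yes — any two successors of a common world are S-related.
So F validates K, D; T would additionally require S to be reflexive. The strongest is D.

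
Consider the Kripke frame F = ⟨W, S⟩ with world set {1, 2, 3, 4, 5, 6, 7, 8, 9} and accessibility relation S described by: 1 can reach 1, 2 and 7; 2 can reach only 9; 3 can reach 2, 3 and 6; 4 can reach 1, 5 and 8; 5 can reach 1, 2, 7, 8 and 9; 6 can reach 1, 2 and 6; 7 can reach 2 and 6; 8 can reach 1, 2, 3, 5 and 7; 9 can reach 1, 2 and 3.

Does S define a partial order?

No

Reflexive: no — 2 is not related to itself.
Transitive: no — 1 S 2 and 2 S 9, but not 1 S 9.
Antisymmetric: no — 2 S 9 and 9 S 2 with 2 ≠ 9.
So S is not a partial order.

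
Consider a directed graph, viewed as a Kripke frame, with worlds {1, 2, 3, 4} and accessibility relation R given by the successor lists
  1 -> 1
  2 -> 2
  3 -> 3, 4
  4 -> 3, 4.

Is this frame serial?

Yes

Serial: yes — every world has a successor (e.g. 1 R 1).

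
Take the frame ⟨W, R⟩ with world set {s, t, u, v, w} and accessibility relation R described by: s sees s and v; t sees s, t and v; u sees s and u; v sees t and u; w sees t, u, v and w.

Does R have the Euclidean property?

No

Euclidean: no — t R v and t R s, but not v R s.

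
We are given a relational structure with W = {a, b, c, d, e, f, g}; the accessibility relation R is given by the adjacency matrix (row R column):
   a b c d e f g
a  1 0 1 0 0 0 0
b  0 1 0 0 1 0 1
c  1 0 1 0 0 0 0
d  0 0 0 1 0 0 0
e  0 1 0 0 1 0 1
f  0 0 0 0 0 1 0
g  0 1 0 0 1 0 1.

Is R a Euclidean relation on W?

Euclidean: yes — any two successors of a common world are R-related.

Yes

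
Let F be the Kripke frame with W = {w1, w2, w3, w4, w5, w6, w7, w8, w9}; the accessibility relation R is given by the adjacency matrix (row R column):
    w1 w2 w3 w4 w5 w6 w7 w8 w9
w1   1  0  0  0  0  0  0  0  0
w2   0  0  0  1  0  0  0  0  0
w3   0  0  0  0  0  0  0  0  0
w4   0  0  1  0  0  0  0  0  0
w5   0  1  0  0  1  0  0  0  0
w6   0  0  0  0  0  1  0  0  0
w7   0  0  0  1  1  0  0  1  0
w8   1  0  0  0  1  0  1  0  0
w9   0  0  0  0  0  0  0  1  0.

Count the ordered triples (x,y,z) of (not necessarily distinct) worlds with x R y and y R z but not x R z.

Enumerating: (w2,w4,w3), (w5,w2,w4), (w7,w4,w3), (w7,w5,w2), (w7,w8,w1), (w7,w8,w7), (w8,w5,w2), (w8,w7,w4), (w8,w7,w8), (w9,w8,w1), (w9,w8,w5), (w9,w8,w7).

12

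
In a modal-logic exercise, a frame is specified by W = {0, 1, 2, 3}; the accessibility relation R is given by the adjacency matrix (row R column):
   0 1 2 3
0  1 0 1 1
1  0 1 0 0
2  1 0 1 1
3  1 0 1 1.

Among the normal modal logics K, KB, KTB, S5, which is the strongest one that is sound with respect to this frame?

S5

Symmetric (axiom B): yes — every pair in R has its reverse in R.
Reflexive (axiom T): yes — every world is R-related to itself.
Euclidean (axiom 5): yes — any two successors of a common world are R-related.
So F validates K, KB, KTB, S5. The strongest is S5.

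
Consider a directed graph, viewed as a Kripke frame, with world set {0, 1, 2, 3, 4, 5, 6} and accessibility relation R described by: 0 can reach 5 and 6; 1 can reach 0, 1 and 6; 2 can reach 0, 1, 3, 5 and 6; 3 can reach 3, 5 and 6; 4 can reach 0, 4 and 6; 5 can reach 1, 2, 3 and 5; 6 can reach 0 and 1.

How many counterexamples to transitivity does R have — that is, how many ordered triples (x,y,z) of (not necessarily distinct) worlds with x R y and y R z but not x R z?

21

Enumerating: (0,5,1), (0,5,2), (0,5,3), (0,6,0), (0,6,1), (1,0,5), (2,5,2), (3,5,1), (3,5,2), (3,6,0), (3,6,1), (4,0,5), … and 9 more.
Total: 21.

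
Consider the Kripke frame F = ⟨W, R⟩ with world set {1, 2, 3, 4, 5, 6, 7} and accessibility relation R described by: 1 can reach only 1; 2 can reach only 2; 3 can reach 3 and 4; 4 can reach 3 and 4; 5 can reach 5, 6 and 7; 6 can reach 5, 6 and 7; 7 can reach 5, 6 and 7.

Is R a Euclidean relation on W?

Yes

Euclidean: yes — any two successors of a common world are R-related.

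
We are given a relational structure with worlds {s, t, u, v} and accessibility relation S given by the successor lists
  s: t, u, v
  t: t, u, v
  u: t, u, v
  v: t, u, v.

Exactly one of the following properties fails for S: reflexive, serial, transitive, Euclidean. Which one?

reflexive

Reflexive: no — s is not related to itself.
Serial: yes — every world has a successor (e.g. s S t).
Transitive: yes — every two-step S-path is closed by a direct edge.
Euclidean: yes — any two successors of a common world are S-related.
Only reflexive fails.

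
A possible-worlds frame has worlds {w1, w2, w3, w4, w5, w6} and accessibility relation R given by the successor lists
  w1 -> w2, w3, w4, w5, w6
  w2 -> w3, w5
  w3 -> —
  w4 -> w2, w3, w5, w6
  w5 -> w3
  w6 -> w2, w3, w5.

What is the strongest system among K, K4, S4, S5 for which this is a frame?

K4

Transitive (axiom 4): yes — every two-step R-path is closed by a direct edge.
Reflexive (axiom T): no — w1 is not related to itself.
Euclidean (axiom 5): no — w1 R w2 and w1 R w4, but not w2 R w4.
So F validates K, K4; S4 would additionally require R to be reflexive. The strongest is K4.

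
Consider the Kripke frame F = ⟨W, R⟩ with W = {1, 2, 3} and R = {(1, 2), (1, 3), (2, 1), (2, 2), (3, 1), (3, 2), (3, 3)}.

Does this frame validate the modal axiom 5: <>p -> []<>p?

No

The schema 5 characterises exactly the Euclidean frames.
Euclidean: no — 1 R 2 and 1 R 3, but not 2 R 3.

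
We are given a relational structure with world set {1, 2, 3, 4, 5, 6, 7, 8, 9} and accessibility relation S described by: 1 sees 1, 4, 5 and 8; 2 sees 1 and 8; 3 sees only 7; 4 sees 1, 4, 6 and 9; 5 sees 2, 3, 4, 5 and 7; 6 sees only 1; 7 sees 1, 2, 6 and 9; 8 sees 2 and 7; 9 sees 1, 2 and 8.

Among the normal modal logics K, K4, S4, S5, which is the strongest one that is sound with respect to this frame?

K

Transitive (axiom 4): no — 1 S 4 and 4 S 6, but not 1 S 6.
Reflexive (axiom T): no — 2 is not related to itself.
Euclidean (axiom 5): no — 1 S 4 and 1 S 5, but not 4 S 5.
So F validates K; K4 would additionally require S to be transitive. The strongest is K.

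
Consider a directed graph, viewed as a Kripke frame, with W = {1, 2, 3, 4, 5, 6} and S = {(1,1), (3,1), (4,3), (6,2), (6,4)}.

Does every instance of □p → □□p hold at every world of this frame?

No

Axiom 4 corresponds to the accessibility relation being transitive.
Transitive: no — 4 S 3 and 3 S 1, but not 4 S 1.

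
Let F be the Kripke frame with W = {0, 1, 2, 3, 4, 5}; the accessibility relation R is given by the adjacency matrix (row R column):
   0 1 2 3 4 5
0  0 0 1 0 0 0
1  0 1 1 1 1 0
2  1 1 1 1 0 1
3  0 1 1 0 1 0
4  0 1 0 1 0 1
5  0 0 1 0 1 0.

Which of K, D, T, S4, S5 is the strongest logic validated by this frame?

Serial (axiom D): yes — every world has a successor (e.g. 0 R 2).
Reflexive (axiom T): no — 0 is not related to itself.
Transitive (axiom 4): no — 0 R 2 and 2 R 1, but not 0 R 1.
Euclidean (axiom 5): no — 1 R 2 and 1 R 4, but not 2 R 4.
So F validates K, D; T would additionally require R to be reflexive. The strongest is D.

D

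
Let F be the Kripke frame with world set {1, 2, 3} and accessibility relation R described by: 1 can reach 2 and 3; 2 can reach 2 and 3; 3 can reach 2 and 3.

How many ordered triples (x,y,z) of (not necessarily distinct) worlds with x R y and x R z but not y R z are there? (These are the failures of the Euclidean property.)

0

R is Euclidean; there are no such tuples.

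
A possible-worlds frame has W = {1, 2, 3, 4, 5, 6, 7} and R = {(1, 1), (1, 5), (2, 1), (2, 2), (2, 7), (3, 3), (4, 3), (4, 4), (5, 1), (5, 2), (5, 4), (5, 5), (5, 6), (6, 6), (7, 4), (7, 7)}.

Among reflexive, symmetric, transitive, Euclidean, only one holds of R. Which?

Reflexive: yes — every world is R-related to itself.
Symmetric: no — 2 R 1 but not 1 R 2.
Transitive: no — 1 R 5 and 5 R 2, but not 1 R 2.
Euclidean: no — 2 R 1 and 2 R 7, but not 1 R 7.
Only reflexive holds.

reflexive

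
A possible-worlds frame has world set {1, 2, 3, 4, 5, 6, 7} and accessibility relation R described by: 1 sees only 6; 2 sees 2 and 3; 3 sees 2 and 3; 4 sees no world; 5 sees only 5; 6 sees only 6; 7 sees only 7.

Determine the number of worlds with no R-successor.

Enumerating: 4.

1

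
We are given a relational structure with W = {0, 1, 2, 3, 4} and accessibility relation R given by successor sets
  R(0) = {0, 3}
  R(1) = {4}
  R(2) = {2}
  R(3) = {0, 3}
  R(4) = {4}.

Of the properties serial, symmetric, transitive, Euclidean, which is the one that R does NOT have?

Serial: yes — every world has a successor (e.g. 0 R 0).
Symmetric: no — 1 R 4 but not 4 R 1.
Transitive: yes — every two-step R-path is closed by a direct edge.
Euclidean: yes — any two successors of a common world are R-related.
Only symmetric fails.

symmetric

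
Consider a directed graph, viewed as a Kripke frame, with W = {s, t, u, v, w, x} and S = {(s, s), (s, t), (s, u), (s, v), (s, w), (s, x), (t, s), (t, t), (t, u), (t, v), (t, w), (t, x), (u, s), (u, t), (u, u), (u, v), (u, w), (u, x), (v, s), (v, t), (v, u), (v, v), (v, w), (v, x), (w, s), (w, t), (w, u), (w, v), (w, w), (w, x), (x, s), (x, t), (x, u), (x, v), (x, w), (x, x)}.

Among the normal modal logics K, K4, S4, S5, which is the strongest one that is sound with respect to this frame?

Transitive (axiom 4): yes — every two-step S-path is closed by a direct edge.
Reflexive (axiom T): yes — every world is S-related to itself.
Euclidean (axiom 5): yes — any two successors of a common world are S-related.
So F validates K, K4, S4, S5. The strongest is S5.

S5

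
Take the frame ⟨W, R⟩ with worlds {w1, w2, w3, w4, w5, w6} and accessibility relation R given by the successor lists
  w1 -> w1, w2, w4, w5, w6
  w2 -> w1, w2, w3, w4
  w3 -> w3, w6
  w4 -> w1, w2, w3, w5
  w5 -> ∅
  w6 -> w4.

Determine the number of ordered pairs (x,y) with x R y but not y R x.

Enumerating: (w1,w5), (w1,w6), (w2,w3), (w3,w6), (w4,w3), (w4,w5), (w6,w4).

7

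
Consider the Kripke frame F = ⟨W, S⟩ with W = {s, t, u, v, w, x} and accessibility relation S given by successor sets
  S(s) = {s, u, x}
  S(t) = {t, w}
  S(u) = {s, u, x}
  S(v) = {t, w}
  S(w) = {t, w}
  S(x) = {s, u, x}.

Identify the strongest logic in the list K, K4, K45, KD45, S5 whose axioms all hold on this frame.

Transitive (axiom 4): yes — every two-step S-path is closed by a direct edge.
Euclidean (axiom 5): yes — any two successors of a common world are S-related.
Serial (axiom D): yes — every world has a successor (e.g. s S s).
Reflexive (axiom T): no — v is not related to itself.
So F validates K, K4, K45, KD45; S5 would additionally require S to be reflexive. The strongest is KD45.

KD45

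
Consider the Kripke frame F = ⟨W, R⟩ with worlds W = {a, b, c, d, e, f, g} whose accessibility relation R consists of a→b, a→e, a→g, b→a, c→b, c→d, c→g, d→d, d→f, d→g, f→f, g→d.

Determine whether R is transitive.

No

Transitive: no — a R g and g R d, but not a R d.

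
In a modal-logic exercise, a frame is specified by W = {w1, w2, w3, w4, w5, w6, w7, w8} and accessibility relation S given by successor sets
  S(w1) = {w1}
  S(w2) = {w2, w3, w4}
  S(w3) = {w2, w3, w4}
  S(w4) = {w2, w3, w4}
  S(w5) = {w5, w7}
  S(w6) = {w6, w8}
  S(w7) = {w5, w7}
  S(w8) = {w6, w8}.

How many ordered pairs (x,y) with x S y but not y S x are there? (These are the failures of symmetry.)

0

S is symmetric; there are no such tuples.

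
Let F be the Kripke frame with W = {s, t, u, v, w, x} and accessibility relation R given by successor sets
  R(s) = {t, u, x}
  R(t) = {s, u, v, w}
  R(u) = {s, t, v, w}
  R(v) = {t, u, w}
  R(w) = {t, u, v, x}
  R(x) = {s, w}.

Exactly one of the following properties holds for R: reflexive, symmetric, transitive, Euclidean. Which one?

symmetric

Reflexive: no — s is not related to itself.
Symmetric: yes — every pair in R has its reverse in R.
Transitive: no — s R t and t R v, but not s R v.
Euclidean: no — s R t and s R x, but not t R x.
Only symmetric holds.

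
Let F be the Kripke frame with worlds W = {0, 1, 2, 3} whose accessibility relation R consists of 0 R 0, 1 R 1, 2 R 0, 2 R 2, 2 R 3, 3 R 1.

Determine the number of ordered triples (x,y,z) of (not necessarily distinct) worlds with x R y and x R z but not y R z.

5

Enumerating: (2,0,2), (2,0,3), (2,3,0), (2,3,2), (2,3,3).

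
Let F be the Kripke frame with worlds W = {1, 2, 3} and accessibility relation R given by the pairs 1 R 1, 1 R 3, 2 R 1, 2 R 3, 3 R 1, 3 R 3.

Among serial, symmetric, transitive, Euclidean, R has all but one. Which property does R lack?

symmetric

Serial: yes — every world has a successor (e.g. 1 R 1).
Symmetric: no — 2 R 1 but not 1 R 2.
Transitive: yes — every two-step R-path is closed by a direct edge.
Euclidean: yes — any two successors of a common world are R-related.
Only symmetric fails.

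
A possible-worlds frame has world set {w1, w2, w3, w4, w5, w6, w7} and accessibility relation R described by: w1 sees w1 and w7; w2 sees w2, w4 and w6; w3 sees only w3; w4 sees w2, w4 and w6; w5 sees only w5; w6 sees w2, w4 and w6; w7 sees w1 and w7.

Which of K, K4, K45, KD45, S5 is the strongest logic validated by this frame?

Transitive (axiom 4): yes — every two-step R-path is closed by a direct edge.
Euclidean (axiom 5): yes — any two successors of a common world are R-related.
Serial (axiom D): yes — every world has a successor (e.g. w1 R w1).
Reflexive (axiom T): yes — every world is R-related to itself.
So F validates K, K4, K45, KD45, S5. The strongest is S5.

S5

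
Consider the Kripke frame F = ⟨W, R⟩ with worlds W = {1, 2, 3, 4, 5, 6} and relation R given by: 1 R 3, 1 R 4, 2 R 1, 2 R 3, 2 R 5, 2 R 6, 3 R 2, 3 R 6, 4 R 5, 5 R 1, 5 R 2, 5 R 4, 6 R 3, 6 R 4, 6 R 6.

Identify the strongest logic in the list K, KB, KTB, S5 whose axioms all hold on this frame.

Symmetric (axiom B): no — 1 R 3 but not 3 R 1.
Reflexive (axiom T): no — 1 is not related to itself.
Euclidean (axiom 5): no — 1 R 3 and 1 R 4, but not 3 R 4.
So F validates K; KB would additionally require R to be symmetric. The strongest is K.

K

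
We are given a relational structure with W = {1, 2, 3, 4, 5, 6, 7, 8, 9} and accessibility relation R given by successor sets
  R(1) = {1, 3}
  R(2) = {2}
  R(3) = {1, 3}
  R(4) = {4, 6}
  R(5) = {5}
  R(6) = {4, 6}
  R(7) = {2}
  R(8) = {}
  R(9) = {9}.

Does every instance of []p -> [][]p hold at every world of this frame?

By correspondence theory, 4 is valid on a frame iff R is transitive.
Transitive: yes — every two-step R-path is closed by a direct edge.

Yes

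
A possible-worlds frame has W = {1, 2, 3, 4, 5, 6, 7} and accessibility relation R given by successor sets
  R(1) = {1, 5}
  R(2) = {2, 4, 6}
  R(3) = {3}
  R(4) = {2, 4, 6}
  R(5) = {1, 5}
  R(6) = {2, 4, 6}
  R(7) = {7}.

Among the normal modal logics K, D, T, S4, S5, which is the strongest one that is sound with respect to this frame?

S5

Serial (axiom D): yes — every world has a successor (e.g. 1 R 1).
Reflexive (axiom T): yes — every world is R-related to itself.
Transitive (axiom 4): yes — every two-step R-path is closed by a direct edge.
Euclidean (axiom 5): yes — any two successors of a common world are R-related.
So F validates K, D, T, S4, S5. The strongest is S5.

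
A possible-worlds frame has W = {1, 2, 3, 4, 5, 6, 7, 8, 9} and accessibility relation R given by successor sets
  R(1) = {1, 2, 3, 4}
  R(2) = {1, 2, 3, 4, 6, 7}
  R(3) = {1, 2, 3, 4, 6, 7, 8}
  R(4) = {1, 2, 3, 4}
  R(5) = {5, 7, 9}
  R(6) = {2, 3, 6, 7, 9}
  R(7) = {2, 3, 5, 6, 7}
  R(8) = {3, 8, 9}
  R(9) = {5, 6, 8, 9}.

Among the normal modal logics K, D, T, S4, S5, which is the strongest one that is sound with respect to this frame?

T

Serial (axiom D): yes — every world has a successor (e.g. 1 R 1).
Reflexive (axiom T): yes — every world is R-related to itself.
Transitive (axiom 4): no — 1 R 2 and 2 R 6, but not 1 R 6.
Euclidean (axiom 5): no — 2 R 1 and 2 R 6, but not 1 R 6.
So F validates K, D, T; S4 would additionally require R to be transitive. The strongest is T.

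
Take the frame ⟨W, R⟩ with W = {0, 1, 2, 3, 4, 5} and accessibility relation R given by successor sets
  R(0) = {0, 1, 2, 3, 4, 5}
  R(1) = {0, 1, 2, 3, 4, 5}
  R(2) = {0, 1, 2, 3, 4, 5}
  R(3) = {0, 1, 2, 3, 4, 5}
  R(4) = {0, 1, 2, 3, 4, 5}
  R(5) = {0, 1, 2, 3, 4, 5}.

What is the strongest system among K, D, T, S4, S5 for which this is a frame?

S5

Serial (axiom D): yes — every world has a successor (e.g. 0 R 0).
Reflexive (axiom T): yes — every world is R-related to itself.
Transitive (axiom 4): yes — every two-step R-path is closed by a direct edge.
Euclidean (axiom 5): yes — any two successors of a common world are R-related.
So F validates K, D, T, S4, S5. The strongest is S5.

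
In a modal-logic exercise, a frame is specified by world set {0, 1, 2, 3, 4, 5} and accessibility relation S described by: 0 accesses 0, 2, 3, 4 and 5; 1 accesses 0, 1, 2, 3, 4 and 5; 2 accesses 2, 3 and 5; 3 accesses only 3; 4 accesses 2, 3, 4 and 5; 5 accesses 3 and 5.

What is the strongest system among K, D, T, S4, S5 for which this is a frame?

Serial (axiom D): yes — every world has a successor (e.g. 0 S 0).
Reflexive (axiom T): yes — every world is S-related to itself.
Transitive (axiom 4): yes — every two-step S-path is closed by a direct edge.
Euclidean (axiom 5): no — 0 S 2 and 0 S 4, but not 2 S 4.
So F validates K, D, T, S4; S5 would additionally require S to be Euclidean. The strongest is S4.

S4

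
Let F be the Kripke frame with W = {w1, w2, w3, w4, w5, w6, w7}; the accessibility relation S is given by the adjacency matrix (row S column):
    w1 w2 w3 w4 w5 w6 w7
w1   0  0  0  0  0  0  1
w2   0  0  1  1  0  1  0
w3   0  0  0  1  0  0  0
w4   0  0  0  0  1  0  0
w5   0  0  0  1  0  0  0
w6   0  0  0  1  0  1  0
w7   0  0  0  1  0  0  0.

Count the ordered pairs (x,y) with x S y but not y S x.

7

Enumerating: (w1,w7), (w2,w3), (w2,w4), (w2,w6), (w3,w4), (w6,w4), (w7,w4).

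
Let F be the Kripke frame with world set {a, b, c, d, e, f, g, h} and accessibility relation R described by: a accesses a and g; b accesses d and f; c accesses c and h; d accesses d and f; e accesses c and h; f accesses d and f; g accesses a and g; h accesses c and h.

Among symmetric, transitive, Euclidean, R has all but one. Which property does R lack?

symmetric

Symmetric: no — b R d but not d R b.
Transitive: yes — every two-step R-path is closed by a direct edge.
Euclidean: yes — any two successors of a common world are R-related.
Only symmetric fails.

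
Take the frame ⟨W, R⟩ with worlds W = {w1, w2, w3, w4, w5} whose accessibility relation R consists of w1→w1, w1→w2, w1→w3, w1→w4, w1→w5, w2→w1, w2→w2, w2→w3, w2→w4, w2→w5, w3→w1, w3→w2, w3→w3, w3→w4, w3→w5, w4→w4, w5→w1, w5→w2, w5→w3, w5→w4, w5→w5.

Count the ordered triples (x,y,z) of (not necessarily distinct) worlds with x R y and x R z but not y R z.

16

Enumerating: (w1,w4,w1), (w1,w4,w2), (w1,w4,w3), (w1,w4,w5), (w2,w4,w1), (w2,w4,w2), (w2,w4,w3), (w2,w4,w5), (w3,w4,w1), (w3,w4,w2), (w3,w4,w3), (w3,w4,w5), (w5,w4,w1), (w5,w4,w2), (w5,w4,w3), (w5,w4,w5).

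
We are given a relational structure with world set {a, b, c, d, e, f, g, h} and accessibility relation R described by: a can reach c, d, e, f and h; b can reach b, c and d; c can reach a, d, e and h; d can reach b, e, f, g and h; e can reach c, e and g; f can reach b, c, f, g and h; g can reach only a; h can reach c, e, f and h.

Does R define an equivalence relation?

Reflexive: no — a is not related to itself.
Symmetric: no — a R d but not d R a.
Transitive: no — a R d and d R b, but not a R b.
So R is not an equivalence relation.

No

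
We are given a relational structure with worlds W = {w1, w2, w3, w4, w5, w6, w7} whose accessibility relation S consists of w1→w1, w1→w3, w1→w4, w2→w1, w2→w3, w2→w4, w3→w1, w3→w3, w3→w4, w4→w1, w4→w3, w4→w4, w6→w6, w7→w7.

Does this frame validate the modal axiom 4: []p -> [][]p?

Yes

Axiom 4 corresponds to the accessibility relation being transitive.
Transitive: yes — every two-step S-path is closed by a direct edge.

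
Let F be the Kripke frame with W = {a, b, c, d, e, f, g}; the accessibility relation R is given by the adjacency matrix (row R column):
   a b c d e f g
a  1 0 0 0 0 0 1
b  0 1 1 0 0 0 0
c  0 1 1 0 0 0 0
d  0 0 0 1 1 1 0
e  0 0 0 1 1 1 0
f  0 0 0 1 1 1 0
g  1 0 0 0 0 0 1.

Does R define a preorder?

Yes

Reflexive: yes — every world is R-related to itself.
Transitive: yes — every two-step R-path is closed by a direct edge.
So R is a preorder.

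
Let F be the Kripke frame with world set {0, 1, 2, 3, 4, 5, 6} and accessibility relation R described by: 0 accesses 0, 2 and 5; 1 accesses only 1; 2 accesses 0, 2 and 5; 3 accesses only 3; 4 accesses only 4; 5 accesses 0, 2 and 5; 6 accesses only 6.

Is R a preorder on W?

Reflexive: yes — every world is R-related to itself.
Transitive: yes — every two-step R-path is closed by a direct edge.
So R is a preorder.

Yes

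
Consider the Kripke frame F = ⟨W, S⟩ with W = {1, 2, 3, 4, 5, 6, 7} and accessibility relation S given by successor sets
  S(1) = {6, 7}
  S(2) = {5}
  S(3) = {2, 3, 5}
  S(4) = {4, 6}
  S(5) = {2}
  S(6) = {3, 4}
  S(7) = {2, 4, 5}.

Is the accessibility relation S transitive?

Transitive: no — 1 S 6 and 6 S 3, but not 1 S 3.

No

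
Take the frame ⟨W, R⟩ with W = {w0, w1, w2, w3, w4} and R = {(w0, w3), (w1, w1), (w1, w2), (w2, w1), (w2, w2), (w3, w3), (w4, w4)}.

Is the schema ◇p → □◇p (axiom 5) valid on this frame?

Yes

The schema 5 characterises exactly the Euclidean frames.
Euclidean: yes — any two successors of a common world are R-related.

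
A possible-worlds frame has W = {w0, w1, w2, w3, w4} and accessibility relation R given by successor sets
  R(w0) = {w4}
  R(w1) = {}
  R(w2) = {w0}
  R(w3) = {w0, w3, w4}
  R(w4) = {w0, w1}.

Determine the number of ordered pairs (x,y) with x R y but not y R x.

4

Enumerating: (w2,w0), (w3,w0), (w3,w4), (w4,w1).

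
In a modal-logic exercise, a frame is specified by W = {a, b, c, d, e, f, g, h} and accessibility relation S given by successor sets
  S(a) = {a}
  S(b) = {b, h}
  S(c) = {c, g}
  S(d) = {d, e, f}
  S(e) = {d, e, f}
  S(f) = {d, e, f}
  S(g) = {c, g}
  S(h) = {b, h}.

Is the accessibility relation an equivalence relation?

Reflexive: yes — every world is S-related to itself.
Symmetric: yes — every pair in S has its reverse in S.
Transitive: yes — every two-step S-path is closed by a direct edge.
So S is an equivalence relation.

Yes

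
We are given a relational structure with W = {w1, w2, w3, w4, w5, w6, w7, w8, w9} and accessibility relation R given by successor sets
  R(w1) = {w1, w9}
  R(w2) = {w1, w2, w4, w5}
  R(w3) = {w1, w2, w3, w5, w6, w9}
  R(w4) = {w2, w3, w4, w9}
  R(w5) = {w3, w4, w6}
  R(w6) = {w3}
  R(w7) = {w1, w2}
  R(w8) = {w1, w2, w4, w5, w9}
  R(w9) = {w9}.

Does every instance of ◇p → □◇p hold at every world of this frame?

No

Axiom 5 corresponds to the accessibility relation being Euclidean.
Euclidean: no — w2 R w1 and w2 R w4, but not w1 R w4.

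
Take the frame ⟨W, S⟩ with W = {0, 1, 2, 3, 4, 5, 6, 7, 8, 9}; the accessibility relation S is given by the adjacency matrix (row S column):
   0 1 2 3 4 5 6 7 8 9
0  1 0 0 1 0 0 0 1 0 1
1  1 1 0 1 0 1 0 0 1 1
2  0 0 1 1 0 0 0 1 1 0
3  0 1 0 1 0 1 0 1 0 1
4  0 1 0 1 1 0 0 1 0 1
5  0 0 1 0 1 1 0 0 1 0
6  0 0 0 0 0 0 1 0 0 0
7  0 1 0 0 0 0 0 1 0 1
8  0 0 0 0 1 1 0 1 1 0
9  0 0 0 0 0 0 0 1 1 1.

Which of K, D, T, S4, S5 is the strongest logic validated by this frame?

T

Serial (axiom D): yes — every world has a successor (e.g. 0 S 0).
Reflexive (axiom T): yes — every world is S-related to itself.
Transitive (axiom 4): no — 0 S 3 and 3 S 1, but not 0 S 1.
Euclidean (axiom 5): no — 0 S 7 and 0 S 3, but not 7 S 3.
So F validates K, D, T; S4 would additionally require S to be transitive. The strongest is T.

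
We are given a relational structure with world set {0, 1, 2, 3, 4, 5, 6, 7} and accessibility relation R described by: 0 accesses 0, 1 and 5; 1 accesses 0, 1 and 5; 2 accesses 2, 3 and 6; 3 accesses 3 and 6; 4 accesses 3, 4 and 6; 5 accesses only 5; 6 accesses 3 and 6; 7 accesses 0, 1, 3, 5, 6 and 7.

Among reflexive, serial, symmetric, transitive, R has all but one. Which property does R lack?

symmetric

Reflexive: yes — every world is R-related to itself.
Serial: yes — every world has a successor (e.g. 0 R 0).
Symmetric: no — 0 R 5 but not 5 R 0.
Transitive: yes — every two-step R-path is closed by a direct edge.
Only symmetric fails.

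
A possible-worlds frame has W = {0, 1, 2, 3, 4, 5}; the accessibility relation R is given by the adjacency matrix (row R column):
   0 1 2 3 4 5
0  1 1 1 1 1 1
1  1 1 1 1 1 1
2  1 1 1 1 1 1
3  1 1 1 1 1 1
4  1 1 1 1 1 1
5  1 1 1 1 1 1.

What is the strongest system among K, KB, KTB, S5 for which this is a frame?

Symmetric (axiom B): yes — every pair in R has its reverse in R.
Reflexive (axiom T): yes — every world is R-related to itself.
Euclidean (axiom 5): yes — any two successors of a common world are R-related.
So F validates K, KB, KTB, S5. The strongest is S5.

S5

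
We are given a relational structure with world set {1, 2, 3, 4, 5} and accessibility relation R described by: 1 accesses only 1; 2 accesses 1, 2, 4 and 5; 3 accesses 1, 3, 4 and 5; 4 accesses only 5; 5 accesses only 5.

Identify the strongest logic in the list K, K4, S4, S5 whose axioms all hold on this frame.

K4

Transitive (axiom 4): yes — every two-step R-path is closed by a direct edge.
Reflexive (axiom T): no — 4 is not related to itself.
Euclidean (axiom 5): no — 2 R 1 and 2 R 4, but not 1 R 4.
So F validates K, K4; S4 would additionally require R to be reflexive. The strongest is K4.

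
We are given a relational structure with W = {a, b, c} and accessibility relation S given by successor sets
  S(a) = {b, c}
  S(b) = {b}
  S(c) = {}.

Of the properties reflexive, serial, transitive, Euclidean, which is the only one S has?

transitive

Reflexive: no — a is not related to itself.
Serial: no — c has no S-successor.
Transitive: yes — every two-step S-path is closed by a direct edge.
Euclidean: no — a S b and a S c, but not b S c.
Only transitive holds.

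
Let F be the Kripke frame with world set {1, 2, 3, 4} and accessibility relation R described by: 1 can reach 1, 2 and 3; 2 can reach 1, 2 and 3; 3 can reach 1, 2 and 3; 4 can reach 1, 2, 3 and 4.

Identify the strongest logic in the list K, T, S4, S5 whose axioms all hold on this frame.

S4

Reflexive (axiom T): yes — every world is R-related to itself.
Transitive (axiom 4): yes — every two-step R-path is closed by a direct edge.
Euclidean (axiom 5): no — 4 R 1 and 4 R 4, but not 1 R 4.
So F validates K, T, S4; S5 would additionally require R to be Euclidean. The strongest is S4.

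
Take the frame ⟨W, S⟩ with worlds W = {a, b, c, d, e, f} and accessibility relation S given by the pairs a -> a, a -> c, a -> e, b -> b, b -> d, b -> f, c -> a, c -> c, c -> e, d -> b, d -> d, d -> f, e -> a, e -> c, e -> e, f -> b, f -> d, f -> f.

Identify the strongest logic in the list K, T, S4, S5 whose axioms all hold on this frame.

Reflexive (axiom T): yes — every world is S-related to itself.
Transitive (axiom 4): yes — every two-step S-path is closed by a direct edge.
Euclidean (axiom 5): yes — any two successors of a common world are S-related.
So F validates K, T, S4, S5. The strongest is S5.

S5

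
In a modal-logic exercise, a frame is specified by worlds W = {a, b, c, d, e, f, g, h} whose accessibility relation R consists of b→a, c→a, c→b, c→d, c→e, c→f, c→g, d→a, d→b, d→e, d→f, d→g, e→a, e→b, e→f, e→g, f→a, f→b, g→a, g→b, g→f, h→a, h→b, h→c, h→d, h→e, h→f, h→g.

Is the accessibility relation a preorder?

Reflexive: no — a is not related to itself.
Transitive: yes — every two-step R-path is closed by a direct edge.
So R is not a preorder.

No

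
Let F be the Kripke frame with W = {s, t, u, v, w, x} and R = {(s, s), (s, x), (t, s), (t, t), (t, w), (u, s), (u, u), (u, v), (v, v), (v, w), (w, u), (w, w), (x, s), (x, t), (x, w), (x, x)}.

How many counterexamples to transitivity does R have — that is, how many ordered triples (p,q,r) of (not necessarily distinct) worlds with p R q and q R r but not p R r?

10

Enumerating: (s,x,t), (s,x,w), (t,s,x), (t,w,u), (u,s,x), (u,v,w), (v,w,u), (w,u,s), (w,u,v), (x,w,u).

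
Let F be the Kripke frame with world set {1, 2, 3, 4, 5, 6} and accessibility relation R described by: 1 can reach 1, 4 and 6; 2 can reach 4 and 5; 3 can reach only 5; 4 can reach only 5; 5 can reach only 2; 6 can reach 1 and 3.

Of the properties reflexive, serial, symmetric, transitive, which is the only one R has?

serial

Reflexive: no — 2 is not related to itself.
Serial: yes — every world has a successor (e.g. 1 R 1).
Symmetric: no — 1 R 4 but not 4 R 1.
Transitive: no — 1 R 4 and 4 R 5, but not 1 R 5.
Only serial holds.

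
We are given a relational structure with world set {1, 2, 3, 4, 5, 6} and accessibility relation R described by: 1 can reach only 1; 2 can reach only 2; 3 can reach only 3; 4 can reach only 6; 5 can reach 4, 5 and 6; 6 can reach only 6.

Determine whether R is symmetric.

Symmetric: no — 4 R 6 but not 6 R 4.

No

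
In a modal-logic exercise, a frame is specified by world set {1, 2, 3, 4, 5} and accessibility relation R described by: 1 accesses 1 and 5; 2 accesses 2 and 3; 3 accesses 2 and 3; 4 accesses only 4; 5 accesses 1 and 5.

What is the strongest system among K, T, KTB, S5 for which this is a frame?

Reflexive (axiom T): yes — every world is R-related to itself.
Symmetric (axiom B): yes — every pair in R has its reverse in R.
Euclidean (axiom 5): yes — any two successors of a common world are R-related.
So F validates K, T, KTB, S5. The strongest is S5.

S5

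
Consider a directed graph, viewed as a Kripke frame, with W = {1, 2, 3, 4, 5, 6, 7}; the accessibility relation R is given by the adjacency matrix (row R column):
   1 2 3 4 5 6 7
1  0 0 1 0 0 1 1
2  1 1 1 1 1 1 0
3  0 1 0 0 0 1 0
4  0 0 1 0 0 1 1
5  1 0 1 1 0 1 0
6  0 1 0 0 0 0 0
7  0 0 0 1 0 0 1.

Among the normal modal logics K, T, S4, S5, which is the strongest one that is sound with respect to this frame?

Reflexive (axiom T): no — 1 is not related to itself.
Transitive (axiom 4): no — 1 R 3 and 3 R 2, but not 1 R 2.
Euclidean (axiom 5): no — 1 R 3 and 1 R 7, but not 3 R 7.
So F validates K; T would additionally require R to be reflexive. The strongest is K.

K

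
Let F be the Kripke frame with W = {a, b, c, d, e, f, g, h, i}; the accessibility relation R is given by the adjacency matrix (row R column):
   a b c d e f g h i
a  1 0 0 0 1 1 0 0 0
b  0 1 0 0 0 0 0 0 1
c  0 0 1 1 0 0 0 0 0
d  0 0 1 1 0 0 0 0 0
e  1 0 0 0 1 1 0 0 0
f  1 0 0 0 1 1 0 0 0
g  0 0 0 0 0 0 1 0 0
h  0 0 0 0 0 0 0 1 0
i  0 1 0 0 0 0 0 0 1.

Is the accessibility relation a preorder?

Yes

Reflexive: yes — every world is R-related to itself.
Transitive: yes — every two-step R-path is closed by a direct edge.
So R is a preorder.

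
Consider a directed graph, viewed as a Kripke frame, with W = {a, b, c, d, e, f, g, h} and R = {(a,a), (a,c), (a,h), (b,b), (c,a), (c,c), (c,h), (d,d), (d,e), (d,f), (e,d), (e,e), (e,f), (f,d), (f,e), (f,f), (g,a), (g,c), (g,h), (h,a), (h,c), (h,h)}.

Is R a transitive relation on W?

Transitive: yes — every two-step R-path is closed by a direct edge.

Yes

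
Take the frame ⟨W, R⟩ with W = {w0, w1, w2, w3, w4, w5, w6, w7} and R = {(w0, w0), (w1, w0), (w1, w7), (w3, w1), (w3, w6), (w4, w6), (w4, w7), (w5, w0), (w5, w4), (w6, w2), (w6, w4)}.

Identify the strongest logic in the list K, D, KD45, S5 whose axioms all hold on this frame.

K

Serial (axiom D): no — w2 has no R-successor.
Euclidean (axiom 5): no — w1 R w0 and w1 R w7, but not w0 R w7.
Transitive (axiom 4): no — w3 R w1 and w1 R w0, but not w3 R w0.
Reflexive (axiom T): no — w1 is not related to itself.
So F validates K; D would additionally require R to be serial. The strongest is K.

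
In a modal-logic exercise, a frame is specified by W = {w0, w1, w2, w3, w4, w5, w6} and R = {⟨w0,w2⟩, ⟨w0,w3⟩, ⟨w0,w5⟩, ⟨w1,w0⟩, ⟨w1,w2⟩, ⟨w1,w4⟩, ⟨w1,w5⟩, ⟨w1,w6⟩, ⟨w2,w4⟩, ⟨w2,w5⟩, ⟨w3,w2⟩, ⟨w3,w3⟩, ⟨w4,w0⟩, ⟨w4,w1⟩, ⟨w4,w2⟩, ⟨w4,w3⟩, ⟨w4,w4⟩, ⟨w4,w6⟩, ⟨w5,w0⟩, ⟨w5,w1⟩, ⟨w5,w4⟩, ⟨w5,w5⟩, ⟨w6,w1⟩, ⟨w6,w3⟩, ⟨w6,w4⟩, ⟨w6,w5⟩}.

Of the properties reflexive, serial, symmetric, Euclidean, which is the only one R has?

Reflexive: no — w0 is not related to itself.
Serial: yes — every world has a successor (e.g. w0 R w2).
Symmetric: no — w0 R w2 but not w2 R w0.
Euclidean: no — w0 R w2 and w0 R w3, but not w2 R w3.
Only serial holds.

serial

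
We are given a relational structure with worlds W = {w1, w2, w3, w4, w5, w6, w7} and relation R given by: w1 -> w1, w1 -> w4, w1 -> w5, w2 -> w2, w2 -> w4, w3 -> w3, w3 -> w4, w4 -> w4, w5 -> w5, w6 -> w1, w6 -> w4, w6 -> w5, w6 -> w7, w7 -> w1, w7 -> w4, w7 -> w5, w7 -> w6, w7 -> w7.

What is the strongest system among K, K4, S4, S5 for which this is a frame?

K

Transitive (axiom 4): no — w6 R w7 and w7 R w6, but not w6 R w6.
Reflexive (axiom T): no — w6 is not related to itself.
Euclidean (axiom 5): no — w1 R w4 and w1 R w5, but not w4 R w5.
So F validates K; K4 would additionally require R to be transitive. The strongest is K.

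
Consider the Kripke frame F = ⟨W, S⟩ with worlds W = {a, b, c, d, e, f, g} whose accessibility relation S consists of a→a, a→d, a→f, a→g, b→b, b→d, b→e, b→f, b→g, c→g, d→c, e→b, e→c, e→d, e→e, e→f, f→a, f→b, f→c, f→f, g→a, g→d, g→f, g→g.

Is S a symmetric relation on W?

No

Symmetric: no — a S d but not d S a.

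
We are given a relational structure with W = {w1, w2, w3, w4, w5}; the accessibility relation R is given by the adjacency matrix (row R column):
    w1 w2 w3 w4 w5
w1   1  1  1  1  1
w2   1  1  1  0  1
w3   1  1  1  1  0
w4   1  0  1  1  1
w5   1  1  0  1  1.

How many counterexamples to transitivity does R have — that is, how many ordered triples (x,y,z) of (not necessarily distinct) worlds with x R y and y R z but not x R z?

Enumerating: (w2,w1,w4), (w2,w3,w4), (w2,w5,w4), (w3,w1,w5), (w3,w2,w5), (w3,w4,w5), (w4,w1,w2), (w4,w3,w2), (w4,w5,w2), (w5,w1,w3), (w5,w2,w3), (w5,w4,w3).

12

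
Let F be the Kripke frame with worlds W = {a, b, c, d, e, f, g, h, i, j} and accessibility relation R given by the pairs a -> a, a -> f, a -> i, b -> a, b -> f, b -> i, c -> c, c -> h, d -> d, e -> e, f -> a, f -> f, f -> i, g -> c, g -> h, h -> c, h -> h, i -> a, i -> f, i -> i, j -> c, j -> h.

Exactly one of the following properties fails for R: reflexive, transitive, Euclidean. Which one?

Reflexive: no — b is not related to itself.
Transitive: yes — every two-step R-path is closed by a direct edge.
Euclidean: yes — any two successors of a common world are R-related.
Only reflexive fails.

reflexive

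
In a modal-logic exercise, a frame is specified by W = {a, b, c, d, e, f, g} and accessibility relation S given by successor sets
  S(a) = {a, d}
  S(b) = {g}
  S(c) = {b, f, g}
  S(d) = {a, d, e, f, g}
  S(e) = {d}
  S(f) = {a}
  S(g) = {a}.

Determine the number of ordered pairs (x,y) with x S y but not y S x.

Enumerating: (b,g), (c,b), (c,f), (c,g), (d,f), (d,g), (f,a), (g,a).

8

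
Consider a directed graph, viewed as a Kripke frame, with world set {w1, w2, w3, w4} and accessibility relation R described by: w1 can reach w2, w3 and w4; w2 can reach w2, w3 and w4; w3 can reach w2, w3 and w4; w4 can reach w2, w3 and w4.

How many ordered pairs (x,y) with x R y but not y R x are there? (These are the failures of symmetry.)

Enumerating: (w1,w2), (w1,w3), (w1,w4).

3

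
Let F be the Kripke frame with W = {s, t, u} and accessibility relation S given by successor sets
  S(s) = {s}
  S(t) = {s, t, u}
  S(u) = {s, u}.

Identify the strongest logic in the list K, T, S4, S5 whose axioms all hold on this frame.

S4

Reflexive (axiom T): yes — every world is S-related to itself.
Transitive (axiom 4): yes — every two-step S-path is closed by a direct edge.
Euclidean (axiom 5): no — t S s and t S u, but not s S u.
So F validates K, T, S4; S5 would additionally require S to be Euclidean. The strongest is S4.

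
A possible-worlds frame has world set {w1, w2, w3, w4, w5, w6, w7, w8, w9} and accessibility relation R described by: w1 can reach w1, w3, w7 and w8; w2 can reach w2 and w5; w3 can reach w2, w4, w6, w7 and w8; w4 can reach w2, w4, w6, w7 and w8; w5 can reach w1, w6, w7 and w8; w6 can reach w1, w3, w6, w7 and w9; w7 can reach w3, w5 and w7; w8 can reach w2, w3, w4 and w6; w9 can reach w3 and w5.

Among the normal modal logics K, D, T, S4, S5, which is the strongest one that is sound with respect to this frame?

D

Serial (axiom D): yes — every world has a successor (e.g. w1 R w1).
Reflexive (axiom T): no — w3 is not related to itself.
Transitive (axiom 4): no — w1 R w3 and w3 R w2, but not w1 R w2.
Euclidean (axiom 5): no — w1 R w7 and w1 R w8, but not w7 R w8.
So F validates K, D; T would additionally require R to be reflexive. The strongest is D.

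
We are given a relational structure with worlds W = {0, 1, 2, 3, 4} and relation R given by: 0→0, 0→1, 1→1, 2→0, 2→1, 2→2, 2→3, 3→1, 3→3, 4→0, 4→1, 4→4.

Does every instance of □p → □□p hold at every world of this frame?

The schema 4 characterises exactly the transitive frames.
Transitive: yes — every two-step R-path is closed by a direct edge.

Yes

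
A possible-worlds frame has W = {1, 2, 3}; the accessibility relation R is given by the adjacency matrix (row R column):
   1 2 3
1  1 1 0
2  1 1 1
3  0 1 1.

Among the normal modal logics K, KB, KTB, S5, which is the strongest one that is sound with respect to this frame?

KTB

Symmetric (axiom B): yes — every pair in R has its reverse in R.
Reflexive (axiom T): yes — every world is R-related to itself.
Euclidean (axiom 5): no — 2 R 1 and 2 R 3, but not 1 R 3.
So F validates K, KB, KTB; S5 would additionally require R to be Euclidean. The strongest is KTB.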